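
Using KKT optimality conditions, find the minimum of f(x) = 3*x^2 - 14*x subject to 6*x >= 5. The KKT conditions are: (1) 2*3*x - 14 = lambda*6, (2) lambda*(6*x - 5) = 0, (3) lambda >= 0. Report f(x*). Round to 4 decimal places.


Step 1: Try lambda = 0 (constraint inactive).
Stationarity: 2*3*x - 14 = 0
x* = 14/(2*3) = 7/3 = 2.3333 (rounded; the exact value 7/3 is used below)
Check constraint: 6*2.3333 = 13.9998 >= 5 -- satisfied.
Step 2: Compute optimal value.
f(x*) = 3*(7/3)^2 - 14*(7/3) = -16.3333


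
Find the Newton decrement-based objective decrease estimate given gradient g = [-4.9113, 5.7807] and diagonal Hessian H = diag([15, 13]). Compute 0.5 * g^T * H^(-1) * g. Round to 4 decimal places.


Step 1: H is diagonal, so H^(-1) * g = [-0.3274, 0.4447].
Step 2: g^T H^(-1) g = sum_i g_i^2 / H_ii
  = (-4.9113)^2/15 + (5.7807)^2/13
  = 1.6081 + 2.5705 = 4.1786
Step 3: Objective decrease = 0.5 * g^T H^(-1) g = 2.0893


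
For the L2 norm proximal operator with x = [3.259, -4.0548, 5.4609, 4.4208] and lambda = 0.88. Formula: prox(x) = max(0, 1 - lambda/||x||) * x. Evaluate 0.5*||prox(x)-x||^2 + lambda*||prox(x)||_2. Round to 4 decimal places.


Step 1: Compute ||x||.
||x|| = 8.7423
Step 2: Compute scaling factor.
scale = max(0, 1 - 0.88/8.7423) = 0.8993
Step 3: prox(x) = [2.9309, -3.6466, 4.9112, 3.9758]
||prox(x)|| = 7.8623
Step 4: Proximal objective.
0.5*||prox-x||^2 = 0.3872
lambda*||prox|| = 6.9188
Total = 7.306


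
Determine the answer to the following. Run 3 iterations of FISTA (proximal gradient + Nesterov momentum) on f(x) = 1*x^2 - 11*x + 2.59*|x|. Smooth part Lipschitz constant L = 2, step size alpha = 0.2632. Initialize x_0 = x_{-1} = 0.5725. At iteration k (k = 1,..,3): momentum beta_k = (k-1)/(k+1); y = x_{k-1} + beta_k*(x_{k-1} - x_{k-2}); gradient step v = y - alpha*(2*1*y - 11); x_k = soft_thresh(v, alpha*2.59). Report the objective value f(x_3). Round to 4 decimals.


FISTA on f(x) = 1*x^2 - 11*x + 2.59*|x|
L = 2, alpha = 0.2632
Iteration 1: beta = 0.0, y = 0.5725 + 0.0*(0.5725 - 0.5725) = 0.5725
  grad(y) = -9.855, v = y - alpha*grad = 3.1663
  prox(v) = soft_thresh(3.1663, 0.6817) = 2.4846
Iteration 2: beta = 0.3333, y = 2.4846 + 0.3333*(2.4846 - 0.5725) = 3.122
  grad(y) = -4.7559, v = y - alpha*grad = 4.3738
  prox(v) = soft_thresh(4.3738, 0.6817) = 3.6921
Iteration 3: beta = 0.5, y = 3.6921 + 0.5*(3.6921 - 2.4846) = 4.2958
  grad(y) = -2.4083, v = y - alpha*grad = 4.9297
  prox(v) = soft_thresh(4.9297, 0.6817) = 4.248
f(x_3) = 1*4.248^2 - 11*4.248 + 2.59*|4.248| = -17.6802


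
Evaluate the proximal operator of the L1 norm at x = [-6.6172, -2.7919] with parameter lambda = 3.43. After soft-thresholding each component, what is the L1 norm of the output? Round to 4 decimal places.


Soft-thresholding with lambda = 3.43:
prox(-6.6172) = sign(-6.6172)*max(|-6.6172| - 3.43, 0) = -3.1872
prox(-2.7919) = sign(-2.7919)*max(|-2.7919| - 3.43, 0) = 0.0
prox(x) = [-3.1872, 0.0]
||prox(x)||_1 = 3.1872 + 0.0 = 3.1872


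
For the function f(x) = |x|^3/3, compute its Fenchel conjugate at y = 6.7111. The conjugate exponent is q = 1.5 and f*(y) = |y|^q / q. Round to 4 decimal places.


The conjugate exponent q satisfies 1/p + 1/q = 1.
p = 3, so q = 3/(3 - 1) = 1.5
|y|^q = 6.7111^1.5 = 17.3856
f*(6.7111) = 17.3856 / 1.5 = 11.5904


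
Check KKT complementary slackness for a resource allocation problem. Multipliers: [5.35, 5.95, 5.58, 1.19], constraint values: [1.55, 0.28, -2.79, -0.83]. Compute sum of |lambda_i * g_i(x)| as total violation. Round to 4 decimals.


KKT complementary slackness check:
lambda_1 * g_1 = 5.35 * 1.55 = 8.2925
lambda_2 * g_2 = 5.95 * 0.28 = 1.666
lambda_3 * g_3 = 5.58 * -2.79 = -15.5682
lambda_4 * g_4 = 1.19 * -0.83 = -0.9877
Total violation = 8.2925 + 1.666 + 15.5682 + 0.9877 = 26.5144


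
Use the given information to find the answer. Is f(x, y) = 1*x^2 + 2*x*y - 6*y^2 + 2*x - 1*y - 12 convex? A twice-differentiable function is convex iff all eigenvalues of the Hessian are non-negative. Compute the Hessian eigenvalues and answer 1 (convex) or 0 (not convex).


The Hessian of f(x,y) = 1*x^2 + 2*x*y - 6*y^2 + 2*x - 1*y - 12 is:
H = [[2, 2], [2, -12]]
Trace = 2 - 12 = -10
Determinant = 2*-12 - (2)^2 = -28
Discriminant = (-10)^2 - 4*-28 = 212.0
Eigenvalues: lambda_1 = -12.2801, lambda_2 = 2.2801
The function is not convex.

0


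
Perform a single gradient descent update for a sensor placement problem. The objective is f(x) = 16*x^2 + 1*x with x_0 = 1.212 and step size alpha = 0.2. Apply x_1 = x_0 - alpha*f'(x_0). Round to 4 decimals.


We compute the gradient at x_0 and apply the update.
f'(x) = 32*x + 1
f'(1.212) = 32*1.212 + 1 = 39.784
x_1 = 1.212 - 0.2*39.784 = -6.7448


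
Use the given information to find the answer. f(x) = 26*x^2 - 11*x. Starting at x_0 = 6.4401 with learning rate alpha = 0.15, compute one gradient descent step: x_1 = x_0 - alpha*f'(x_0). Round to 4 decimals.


We compute the gradient at x_0 and apply the update.
f'(x) = 52*x - 11
f'(6.4401) = 52*6.4401 - 11 = 323.8852
x_1 = 6.4401 - 0.15*323.8852 = -42.1427


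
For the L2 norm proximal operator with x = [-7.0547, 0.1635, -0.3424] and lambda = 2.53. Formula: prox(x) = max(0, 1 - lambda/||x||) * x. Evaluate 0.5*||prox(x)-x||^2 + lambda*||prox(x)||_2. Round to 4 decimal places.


Step 1: Compute ||x||.
||x|| = 7.0649
Step 2: Compute scaling factor.
scale = max(0, 1 - 2.53/7.0649) = 0.6419
Step 3: prox(x) = [-4.5284, 0.1049, -0.2198]
||prox(x)|| = 4.5349
Step 4: Proximal objective.
0.5*||prox-x||^2 = 3.2005
lambda*||prox|| = 11.4733
Total = 14.6737


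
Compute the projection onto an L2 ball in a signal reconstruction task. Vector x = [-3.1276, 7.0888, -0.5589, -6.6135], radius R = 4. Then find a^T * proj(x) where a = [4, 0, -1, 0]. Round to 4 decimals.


Step 1: Compute ||x|| (intermediates to 6 decimals).
||x|| = sqrt((-3.1276)^2 + 7.0888^2 + (-0.5589)^2 + (-6.6135)^2) = 10.202143
Step 2: Project.
Since ||x|| > R, scale = R/||x|| = 4/10.202143 = 0.392074, proj(x) = scale * x
proj(x) = [-1.226251, 2.779334, -0.21913, -2.592981]
Step 3: Dot product.
a^T * proj(x) = 4*(-1.226251) + 0*2.779334 - 1*(-0.21913) + 0*(-2.592981) = -4.6859


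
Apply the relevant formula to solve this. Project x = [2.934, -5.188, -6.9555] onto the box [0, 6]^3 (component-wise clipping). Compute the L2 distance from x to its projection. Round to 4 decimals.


Project each component onto [0, 6].
clip(2.934) = 2.934, clip(-5.188) = 0.0, clip(-6.9555) = 0.0
Projection = [2.934, 0.0, 0.0]
Squared diffs: [0.0, 26.9153, 48.379]
Distance = sqrt(75.2943) = 8.6772


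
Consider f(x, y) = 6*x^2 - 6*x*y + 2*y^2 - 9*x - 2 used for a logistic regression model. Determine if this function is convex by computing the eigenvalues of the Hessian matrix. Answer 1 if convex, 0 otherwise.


The Hessian of f(x,y) = 6*x^2 - 6*x*y + 2*y^2 - 9*x - 2 is:
H = [[12, -6], [-6, 4]]
Trace = 12 + 4 = 16
Determinant = 12*4 - (-6)^2 = 12
Discriminant = (16)^2 - 4*12 = 208.0
Eigenvalues: lambda_1 = 0.7889, lambda_2 = 15.2111
The function is convex.

1


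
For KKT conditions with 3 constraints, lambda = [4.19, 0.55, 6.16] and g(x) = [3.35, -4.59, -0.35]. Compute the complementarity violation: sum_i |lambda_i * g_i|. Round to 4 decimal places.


KKT complementary slackness check:
lambda_1 * g_1 = 4.19 * 3.35 = 14.0365
lambda_2 * g_2 = 0.55 * -4.59 = -2.5245
lambda_3 * g_3 = 6.16 * -0.35 = -2.156
Total violation = 14.0365 + 2.5245 + 2.156 = 18.717


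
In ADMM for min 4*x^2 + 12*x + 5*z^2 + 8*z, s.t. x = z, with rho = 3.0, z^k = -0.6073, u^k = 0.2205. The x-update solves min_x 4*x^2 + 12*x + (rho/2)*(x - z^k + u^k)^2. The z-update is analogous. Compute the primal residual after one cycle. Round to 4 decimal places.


ADMM iteration with rho = 3.0, z^k = -0.6073, u^k = 0.2205
Step 1: x-update.
Minimize 4*x^2 + 12*x + (3.0/2)*(x + 0.6073 + 0.2205)^2
FOC: (2*4 + 3.0)*x = -12 + 3.0*(-0.6073 - 0.2205)
x^{k+1} = -1.3167
Step 2: z-update.
Minimize 5*z^2 + 8*z + (3.0/2)*(-1.3167 - z + 0.2205)^2
FOC: (2*5 + 3.0)*z = -8 + 3.0*(-1.3167 + 0.2205)
z^{k+1} = -0.8683
Step 3: u-update.
u^{k+1} = 0.2205 - 1.3167 + 0.8683 = -0.2278
Step 4: Primal residual = |-1.3167 + 0.8683| = 0.4483


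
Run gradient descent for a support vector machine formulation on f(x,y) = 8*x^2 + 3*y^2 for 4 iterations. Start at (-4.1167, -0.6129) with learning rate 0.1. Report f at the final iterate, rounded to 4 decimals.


Gradient descent on f(x,y) = 8*x^2 + 3*y^2.
Starting point: (-4.1167, -0.6129), alpha = 0.1
Step 1: grad_x = 2*8*-4.1167 = -65.8672, grad_y = 2*3*-0.6129 = -3.6774
  x_1 = -4.1167 - 0.1*-65.8672 = 2.47
  y_1 = -0.6129 - 0.1*-3.6774 = -0.2452
Step 2: grad_x = 2*8*2.47 = 39.5203, grad_y = 2*3*-0.2452 = -1.471
  x_2 = 2.47 - 0.1*39.5203 = -1.482
  y_2 = -0.2452 - 0.1*-1.471 = -0.0981
Step 3: grad_x = 2*8*-1.482 = -23.7122, grad_y = 2*3*-0.0981 = -0.5884
  x_3 = -1.482 - 0.1*-23.7122 = 0.8892
  y_3 = -0.0981 - 0.1*-0.5884 = -0.0392
Step 4: grad_x = 2*8*0.8892 = 14.2273, grad_y = 2*3*-0.0392 = -0.2354
  x_4 = 0.8892 - 0.1*14.2273 = -0.5335
  y_4 = -0.0392 - 0.1*-0.2354 = -0.0157
f(-0.5335, -0.0157) = 8*(-0.5335)^2 + 3*(-0.0157)^2 = 2.2779


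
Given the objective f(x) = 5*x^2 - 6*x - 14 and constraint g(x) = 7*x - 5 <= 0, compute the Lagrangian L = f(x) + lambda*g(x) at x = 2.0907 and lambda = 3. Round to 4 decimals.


Step 1: Evaluate f(x).
f(2.0907) = 5*2.0907^2 - 6*2.0907 - 14 = -4.6891
Step 2: Evaluate g(x).
g(2.0907) = 7*2.0907 - 5 = 9.6349
Step 3: Compute Lagrangian.
L = -4.6891 + 3*9.6349 = 24.2156


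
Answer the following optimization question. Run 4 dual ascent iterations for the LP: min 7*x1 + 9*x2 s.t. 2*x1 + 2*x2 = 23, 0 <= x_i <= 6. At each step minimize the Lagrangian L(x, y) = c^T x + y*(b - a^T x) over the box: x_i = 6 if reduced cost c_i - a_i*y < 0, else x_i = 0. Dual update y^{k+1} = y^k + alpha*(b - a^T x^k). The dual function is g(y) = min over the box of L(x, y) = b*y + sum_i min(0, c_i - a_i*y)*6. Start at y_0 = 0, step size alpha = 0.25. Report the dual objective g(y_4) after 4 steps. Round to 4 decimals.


Dual ascent for LP: min 7*x1 + 9*x2, 2*x1 + 2*x2 = 23, 0 <= x_i <= 6
Step 1: y^k = 0.0, reduced costs: (7.0, 9.0)
  x^k = (0.0, 0.0), subgradient = b - a^T x = 23.0
  y^{k+1} = 0.0 + 0.25*23.0 = 5.75
Step 2: y^k = 5.75, reduced costs: (-4.5, -2.5)
  x^k = (6.0, 6.0), subgradient = b - a^T x = -1.0
  y^{k+1} = 5.75 + 0.25*-1.0 = 5.5
Step 3: y^k = 5.5, reduced costs: (-4.0, -2.0)
  x^k = (6.0, 6.0), subgradient = b - a^T x = -1.0
  y^{k+1} = 5.5 + 0.25*-1.0 = 5.25
Step 4: y^k = 5.25, reduced costs: (-3.5, -1.5)
  x^k = (6.0, 6.0), subgradient = b - a^T x = -1.0
  y^{k+1} = 5.25 + 0.25*-1.0 = 5.0
Dual objective at y_4 = 5.0: reduced costs (-3.0, -1.0), box minimizer x = (6.0, 6.0)
g(y_4) = b*y + (c1 - a1*y)*x1 + (c2 - a2*y)*x2 = 23*5.0 + (-3.0)*6.0 + (-1.0)*6.0 = 115.0 - 18.0 - 6.0 = 91.0


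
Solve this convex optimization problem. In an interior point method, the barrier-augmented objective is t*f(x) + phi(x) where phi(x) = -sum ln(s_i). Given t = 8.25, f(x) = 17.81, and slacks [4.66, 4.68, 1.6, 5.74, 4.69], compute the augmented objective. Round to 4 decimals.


Step 1: Compute log-barrier.
ln values: [1.539, 1.5433, 0.47, 1.7475, 1.5454]
phi = -(1.539 + 1.5433 + 0.47 + 1.7475 + 1.5454) = -6.8452
Step 2: Compute augmented objective.
t*f(x) = 8.25*17.81 = 146.9325
Total = 146.9325 - 6.8452 = 140.0873


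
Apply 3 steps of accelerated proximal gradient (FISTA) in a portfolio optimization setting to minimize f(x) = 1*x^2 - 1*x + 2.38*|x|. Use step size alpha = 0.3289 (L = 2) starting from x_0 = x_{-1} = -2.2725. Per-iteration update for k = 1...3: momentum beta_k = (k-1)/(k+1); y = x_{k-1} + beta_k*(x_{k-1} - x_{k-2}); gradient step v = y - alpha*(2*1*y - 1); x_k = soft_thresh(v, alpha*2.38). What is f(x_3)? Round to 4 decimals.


FISTA on f(x) = 1*x^2 - 1*x + 2.38*|x|
L = 2, alpha = 0.3289
Iteration 1: beta = 0.0, y = -2.2725 + 0.0*(-2.2725 + 2.2725) = -2.2725
  grad(y) = -5.545, v = y - alpha*grad = -0.4487
  prox(v) = soft_thresh(-0.4487, 0.7828) = 0.0
Iteration 2: beta = 0.3333, y = 0.0 + 0.3333*(0.0 + 2.2725) = 0.7575
  grad(y) = 0.515, v = y - alpha*grad = 0.5881
  prox(v) = soft_thresh(0.5881, 0.7828) = 0.0
Iteration 3: beta = 0.5, y = 0.0 + 0.5*(0.0 - 0.0) = 0.0
  grad(y) = -1.0, v = y - alpha*grad = 0.3289
  prox(v) = soft_thresh(0.3289, 0.7828) = 0.0
f(x_3) = 1*0.0^2 - 1*0.0 + 2.38*|0.0| = 0.0


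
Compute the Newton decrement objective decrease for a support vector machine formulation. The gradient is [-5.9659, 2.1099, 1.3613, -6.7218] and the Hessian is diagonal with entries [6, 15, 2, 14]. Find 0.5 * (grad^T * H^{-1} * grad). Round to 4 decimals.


Step 1: H is diagonal, so H^(-1) * g = [-0.9943, 0.1407, 0.6807, -0.4801].
Step 2: g^T H^(-1) g = sum_i g_i^2 / H_ii
  = (-5.9659)^2/6 + (2.1099)^2/15 + (1.3613)^2/2 + (-6.7218)^2/14
  = 5.932 + 0.2968 + 0.9266 + 3.2273 = 10.3827
Step 3: Objective decrease = 0.5 * g^T H^(-1) g = 5.1913


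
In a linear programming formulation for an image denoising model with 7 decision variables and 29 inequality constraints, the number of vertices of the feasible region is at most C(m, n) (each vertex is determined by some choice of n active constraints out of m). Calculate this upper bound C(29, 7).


Each vertex corresponds to some choice of n active constraints out of m, so the number of vertices is at most C(m, n) = m! / (n!(m-n)!).
m = 29, n = 7
Numerator: 29 * 28 * 27 * 26 * 25 * 24 * 23
Denominator: 7! = 5040
C(29, 7) = 1560780


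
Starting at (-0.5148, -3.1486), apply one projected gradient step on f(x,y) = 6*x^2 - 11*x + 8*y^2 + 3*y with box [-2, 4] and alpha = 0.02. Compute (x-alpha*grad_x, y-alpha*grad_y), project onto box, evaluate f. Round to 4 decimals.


Step 1: Compute gradient at (-0.5148, -3.1486).
grad_x = 2*6*-0.5148 - 11 = -17.1776
grad_y = 2*8*-3.1486 + 3 = -47.3776
Step 2: Gradient step.
x_raw = -0.5148 - 0.02*-17.1776 = -0.1712
y_raw = -3.1486 - 0.02*-47.3776 = -2.201
Step 3: Project onto [-2, 4].
x_proj = clip(-0.1712) = -0.1712
y_proj = clip(-2.201) = -2.0
Step 4: Evaluate f.
f(-0.1712, -2.0) = 28.0597


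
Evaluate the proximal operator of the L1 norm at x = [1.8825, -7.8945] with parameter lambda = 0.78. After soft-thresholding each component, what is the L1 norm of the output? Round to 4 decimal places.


Soft-thresholding with lambda = 0.78:
prox(1.8825) = sign(1.8825)*max(|1.8825| - 0.78, 0) = 1.1025
prox(-7.8945) = sign(-7.8945)*max(|-7.8945| - 0.78, 0) = -7.1145
prox(x) = [1.1025, -7.1145]
||prox(x)||_1 = 1.1025 + 7.1145 = 8.217


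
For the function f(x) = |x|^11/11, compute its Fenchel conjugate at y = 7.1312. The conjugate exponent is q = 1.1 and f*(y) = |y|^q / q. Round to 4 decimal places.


The conjugate exponent q satisfies 1/p + 1/q = 1.
p = 11, so q = 11/(11 - 1) = 1.1
|y|^q = 7.1312^1.1 = 8.6792
f*(7.1312) = 8.6792 / 1.1 = 7.8902


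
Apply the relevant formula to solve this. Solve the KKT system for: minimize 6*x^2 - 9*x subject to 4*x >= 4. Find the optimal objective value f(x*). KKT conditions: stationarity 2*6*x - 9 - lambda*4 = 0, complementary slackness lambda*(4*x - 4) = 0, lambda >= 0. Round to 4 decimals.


Step 1: Try lambda = 0 (constraint inactive).
x_unc = 9/(2*6) = 0.75
Check: 4*0.75 = 3.0 < 4 -- violated!
Step 2: Constraint must be active: 4*x = 4
x* = 4/4 = 1.0
lambda = (2*6*1.0 - 9)/4 = 0.75
Step 3: Compute optimal value.
f(x*) = 6*1.0^2 - 9*1.0 = -3.0


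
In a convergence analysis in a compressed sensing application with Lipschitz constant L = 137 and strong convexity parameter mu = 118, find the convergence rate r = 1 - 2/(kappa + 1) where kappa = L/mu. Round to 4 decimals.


Step 1: Compute the condition number.
kappa = L/mu = 137/118 = 1.161
Step 2: Compute the convergence rate.
r = 1 - 2/(kappa + 1) = 1 - 2*mu/(L + mu) = (L - mu)/(L + mu) = 19/255 = 0.0745


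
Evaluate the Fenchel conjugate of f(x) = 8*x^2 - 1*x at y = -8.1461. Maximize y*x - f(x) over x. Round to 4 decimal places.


f*(y) = sup_x {y*x - a*x^2 - b*x} = sup_x {(y-b)*x - a*x^2}
FOC: (y - b) - 2a*x = 0 => x* = (y - b)/(2a)
x* = (-8.1461 + 1)/(2*8) = -0.4466
f*(-8.1461) = (y-b)^2/(4a) = (-8.1461 + 1)^2/(4*8)
= 51.0667/32 = 1.5958


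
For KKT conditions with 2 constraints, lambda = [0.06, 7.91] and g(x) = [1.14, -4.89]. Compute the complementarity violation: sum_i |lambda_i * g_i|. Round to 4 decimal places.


KKT complementary slackness check:
lambda_1 * g_1 = 0.06 * 1.14 = 0.0684
lambda_2 * g_2 = 7.91 * -4.89 = -38.6799
Total violation = 0.0684 + 38.6799 = 38.7483


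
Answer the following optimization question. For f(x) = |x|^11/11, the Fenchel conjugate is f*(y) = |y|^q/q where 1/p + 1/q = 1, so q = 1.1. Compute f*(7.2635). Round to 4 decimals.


The conjugate exponent q satisfies 1/p + 1/q = 1.
p = 11, so q = 11/(11 - 1) = 1.1
|y|^q = 7.2635^1.1 = 8.8565
f*(7.2635) = 8.8565 / 1.1 = 8.0513


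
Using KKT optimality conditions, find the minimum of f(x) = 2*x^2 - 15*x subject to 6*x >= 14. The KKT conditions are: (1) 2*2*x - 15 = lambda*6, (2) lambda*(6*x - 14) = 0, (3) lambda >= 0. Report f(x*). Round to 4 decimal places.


Step 1: Try lambda = 0 (constraint inactive).
Stationarity: 2*2*x - 15 = 0
x* = 15/(2*2) = 3.75
Check constraint: 6*3.75 = 22.5 >= 14 -- satisfied.
Step 2: Compute optimal value.
f(x*) = 2*3.75^2 - 15*3.75 = -28.125


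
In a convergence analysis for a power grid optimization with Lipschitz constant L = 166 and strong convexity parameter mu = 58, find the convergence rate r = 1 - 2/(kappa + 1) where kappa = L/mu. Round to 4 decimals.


Step 1: Compute the condition number.
kappa = L/mu = 166/58 = 2.8621
Step 2: Compute the convergence rate.
r = 1 - 2/(kappa + 1) = 1 - 2*mu/(L + mu) = (L - mu)/(L + mu) = 108/224 = 0.4821


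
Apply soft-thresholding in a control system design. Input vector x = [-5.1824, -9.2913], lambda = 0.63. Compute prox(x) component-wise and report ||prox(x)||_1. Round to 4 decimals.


Soft-thresholding with lambda = 0.63:
prox(-5.1824) = sign(-5.1824)*max(|-5.1824| - 0.63, 0) = -4.5524
prox(-9.2913) = sign(-9.2913)*max(|-9.2913| - 0.63, 0) = -8.6613
prox(x) = [-4.5524, -8.6613]
||prox(x)||_1 = 4.5524 + 8.6613 = 13.2137


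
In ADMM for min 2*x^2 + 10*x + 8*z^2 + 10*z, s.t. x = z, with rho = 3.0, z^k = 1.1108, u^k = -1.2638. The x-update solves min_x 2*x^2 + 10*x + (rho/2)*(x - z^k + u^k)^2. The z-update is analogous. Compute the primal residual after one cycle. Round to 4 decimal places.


ADMM iteration with rho = 3.0, z^k = 1.1108, u^k = -1.2638
Step 1: x-update.
Minimize 2*x^2 + 10*x + (3.0/2)*(x - 1.1108 - 1.2638)^2
FOC: (2*2 + 3.0)*x = -10 + 3.0*(1.1108 + 1.2638)
x^{k+1} = -0.4109
Step 2: z-update.
Minimize 8*z^2 + 10*z + (3.0/2)*(-0.4109 - z - 1.2638)^2
FOC: (2*8 + 3.0)*z = -10 + 3.0*(-0.4109 - 1.2638)
z^{k+1} = -0.7907
Step 3: u-update.
u^{k+1} = -1.2638 - 0.4109 + 0.7907 = -0.8839
Step 4: Primal residual = |-0.4109 + 0.7907| = 0.3799


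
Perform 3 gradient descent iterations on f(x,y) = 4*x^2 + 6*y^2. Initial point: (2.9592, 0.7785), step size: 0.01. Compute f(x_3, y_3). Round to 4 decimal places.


Gradient descent on f(x,y) = 4*x^2 + 6*y^2.
Starting point: (2.9592, 0.7785), alpha = 0.01
Step 1: grad_x = 2*4*2.9592 = 23.6736, grad_y = 2*6*0.7785 = 9.342
  x_1 = 2.9592 - 0.01*23.6736 = 2.7225
  y_1 = 0.7785 - 0.01*9.342 = 0.6851
Step 2: grad_x = 2*4*2.7225 = 21.7797, grad_y = 2*6*0.6851 = 8.221
  x_2 = 2.7225 - 0.01*21.7797 = 2.5047
  y_2 = 0.6851 - 0.01*8.221 = 0.6029
Step 3: grad_x = 2*4*2.5047 = 20.0373, grad_y = 2*6*0.6029 = 7.2344
  x_3 = 2.5047 - 0.01*20.0373 = 2.3043
  y_3 = 0.6029 - 0.01*7.2344 = 0.5305
f(2.3043, 0.5305) = 4*2.3043^2 + 6*0.5305^2 = 22.9278


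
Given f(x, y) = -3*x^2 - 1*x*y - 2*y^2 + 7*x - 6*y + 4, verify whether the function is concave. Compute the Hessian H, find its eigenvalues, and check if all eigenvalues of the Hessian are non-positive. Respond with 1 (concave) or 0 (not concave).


The Hessian of f(x,y) = -3*x^2 - 1*x*y - 2*y^2 + 7*x - 6*y + 4 is:
H = [[-6, -1], [-1, -4]]
Trace = -6 - 4 = -10
Determinant = -6*-4 - (-1)^2 = 23
Discriminant = (-10)^2 - 4*23 = 8.0
Eigenvalues: lambda_1 = -6.4142, lambda_2 = -3.5858
The function is concave.

1


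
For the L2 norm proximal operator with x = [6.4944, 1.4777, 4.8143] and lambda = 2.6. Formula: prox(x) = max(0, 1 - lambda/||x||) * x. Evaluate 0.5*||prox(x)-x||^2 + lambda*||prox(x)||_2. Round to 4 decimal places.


Step 1: Compute ||x||.
||x|| = 8.2182
Step 2: Compute scaling factor.
scale = max(0, 1 - 2.6/8.2182) = 0.6836
Step 3: prox(x) = [4.4398, 1.0102, 3.2912]
||prox(x)|| = 5.6182
Step 4: Proximal objective.
0.5*||prox-x||^2 = 3.38
lambda*||prox|| = 14.6073
Total = 17.9872


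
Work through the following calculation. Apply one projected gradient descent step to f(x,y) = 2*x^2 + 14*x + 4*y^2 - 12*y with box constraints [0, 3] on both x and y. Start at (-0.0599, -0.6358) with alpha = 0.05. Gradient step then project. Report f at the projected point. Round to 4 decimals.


Step 1: Compute gradient at (-0.0599, -0.6358).
grad_x = 2*2*-0.0599 + 14 = 13.7604
grad_y = 2*4*-0.6358 - 12 = -17.0864
Step 2: Gradient step.
x_raw = -0.0599 - 0.05*13.7604 = -0.7479
y_raw = -0.6358 - 0.05*-17.0864 = 0.2185
Step 3: Project onto [0, 3].
x_proj = clip(-0.7479) = 0.0
y_proj = clip(0.2185) = 0.2185
Step 4: Evaluate f.
f(0.0, 0.2185) = -2.4312


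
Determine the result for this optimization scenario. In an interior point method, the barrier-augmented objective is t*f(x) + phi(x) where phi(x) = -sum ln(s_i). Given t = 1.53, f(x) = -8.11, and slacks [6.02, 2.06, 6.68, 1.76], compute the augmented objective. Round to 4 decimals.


Step 1: Compute log-barrier.
ln values: [1.7951, 0.7227, 1.8991, 0.5653]
phi = -(1.7951 + 0.7227 + 1.8991 + 0.5653) = -4.9822
Step 2: Compute augmented objective.
t*f(x) = 1.53*-8.11 = -12.4083
Total = -12.4083 - 4.9822 = -17.3905


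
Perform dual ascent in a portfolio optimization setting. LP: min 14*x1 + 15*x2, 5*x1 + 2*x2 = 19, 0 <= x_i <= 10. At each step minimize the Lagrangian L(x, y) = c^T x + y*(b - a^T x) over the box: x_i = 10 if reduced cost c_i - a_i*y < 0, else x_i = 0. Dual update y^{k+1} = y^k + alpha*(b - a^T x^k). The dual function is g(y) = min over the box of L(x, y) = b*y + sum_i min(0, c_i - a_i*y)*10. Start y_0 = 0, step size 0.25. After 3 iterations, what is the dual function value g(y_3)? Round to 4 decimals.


Dual ascent for LP: min 14*x1 + 15*x2, 5*x1 + 2*x2 = 19, 0 <= x_i <= 10
Step 1: y^k = 0.0, reduced costs: (14.0, 15.0)
  x^k = (0.0, 0.0), subgradient = b - a^T x = 19.0
  y^{k+1} = 0.0 + 0.25*19.0 = 4.75
Step 2: y^k = 4.75, reduced costs: (-9.75, 5.5)
  x^k = (10.0, 0.0), subgradient = b - a^T x = -31.0
  y^{k+1} = 4.75 + 0.25*-31.0 = -3.0
Step 3: y^k = -3.0, reduced costs: (29.0, 21.0)
  x^k = (0.0, 0.0), subgradient = b - a^T x = 19.0
  y^{k+1} = -3.0 + 0.25*19.0 = 1.75
Dual objective at y_3 = 1.75: reduced costs (5.25, 11.5), box minimizer x = (0.0, 0.0)
g(y_3) = b*y + (c1 - a1*y)*x1 + (c2 - a2*y)*x2 = 19*1.75 + 5.25*0.0 + 11.5*0.0 = 33.25 + 0.0 + 0.0 = 33.25


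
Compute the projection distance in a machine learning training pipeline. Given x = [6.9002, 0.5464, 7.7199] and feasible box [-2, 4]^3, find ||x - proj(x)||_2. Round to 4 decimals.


Project each component onto [-2, 4].
clip(6.9002) = 4.0, clip(0.5464) = 0.5464, clip(7.7199) = 4.0
Projection = [4.0, 0.5464, 4.0]
Squared diffs: [8.4112, 0.0, 13.8377]
Distance = sqrt(22.2489) = 4.7169


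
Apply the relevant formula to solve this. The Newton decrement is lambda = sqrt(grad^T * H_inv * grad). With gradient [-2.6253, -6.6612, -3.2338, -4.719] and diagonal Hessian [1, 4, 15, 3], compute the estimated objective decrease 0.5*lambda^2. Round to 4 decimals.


Step 1: H is diagonal, so H^(-1) * g = [-2.6253, -1.6653, -0.2156, -1.573].
Step 2: g^T H^(-1) g = sum_i g_i^2 / H_ii
  = (-2.6253)^2/1 + (-6.6612)^2/4 + (-3.2338)^2/15 + (-4.719)^2/3
  = 6.8922 + 11.0929 + 0.6972 + 7.423 = 26.1052
Step 3: Objective decrease = 0.5 * g^T H^(-1) g = 13.0526


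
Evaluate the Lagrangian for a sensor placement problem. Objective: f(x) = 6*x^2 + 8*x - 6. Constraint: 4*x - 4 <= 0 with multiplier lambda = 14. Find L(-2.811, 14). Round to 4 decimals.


Step 1: Evaluate f(x).
f(-2.811) = 6*(-2.811)^2 + 8*(-2.811) - 6 = 18.9223
Step 2: Evaluate g(x).
g(-2.811) = 4*-2.811 - 4 = -15.244
Step 3: Compute Lagrangian.
L = 18.9223 + 14*-15.244 = -194.4937


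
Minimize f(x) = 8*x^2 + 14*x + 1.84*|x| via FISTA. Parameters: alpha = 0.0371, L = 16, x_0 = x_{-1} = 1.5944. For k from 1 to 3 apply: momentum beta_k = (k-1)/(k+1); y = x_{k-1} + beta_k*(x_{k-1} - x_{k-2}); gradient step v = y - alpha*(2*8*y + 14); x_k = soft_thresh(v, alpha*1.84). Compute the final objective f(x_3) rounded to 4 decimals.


FISTA on f(x) = 8*x^2 + 14*x + 1.84*|x|
L = 16, alpha = 0.0371
Iteration 1: beta = 0.0, y = 1.5944 + 0.0*(1.5944 - 1.5944) = 1.5944
  grad(y) = 39.5104, v = y - alpha*grad = 0.1286
  prox(v) = soft_thresh(0.1286, 0.0683) = 0.0603
Iteration 2: beta = 0.3333, y = 0.0603 + 0.3333*(0.0603 - 1.5944) = -0.4511
  grad(y) = 6.7829, v = y - alpha*grad = -0.7027
  prox(v) = soft_thresh(-0.7027, 0.0683) = -0.6344
Iteration 3: beta = 0.5, y = -0.6344 + 0.5*(-0.6344 - 0.0603) = -0.9818
  grad(y) = -1.7092, v = y - alpha*grad = -0.9184
  prox(v) = soft_thresh(-0.9184, 0.0683) = -0.8501
f(x_3) = 8*(-0.8501)^2 + 14*(-0.8501) + 1.84*|-0.8501| = -4.5558


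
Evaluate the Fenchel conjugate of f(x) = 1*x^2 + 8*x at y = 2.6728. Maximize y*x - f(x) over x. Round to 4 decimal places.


f*(y) = sup_x {y*x - a*x^2 - b*x} = sup_x {(y-b)*x - a*x^2}
FOC: (y - b) - 2a*x = 0 => x* = (y - b)/(2a)
x* = (2.6728 - 8)/(2*1) = -2.6636
f*(2.6728) = (y-b)^2/(4a) = (2.6728 - 8)^2/(4*1)
= 28.3791/4 = 7.0948


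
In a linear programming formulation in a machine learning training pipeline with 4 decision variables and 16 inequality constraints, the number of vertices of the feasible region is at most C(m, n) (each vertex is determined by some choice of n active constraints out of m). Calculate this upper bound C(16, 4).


Each vertex corresponds to some choice of n active constraints out of m, so the number of vertices is at most C(m, n) = m! / (n!(m-n)!).
m = 16, n = 4
Numerator: 16 * 15 * 14 * 13
Denominator: 4! = 24
C(16, 4) = 1820


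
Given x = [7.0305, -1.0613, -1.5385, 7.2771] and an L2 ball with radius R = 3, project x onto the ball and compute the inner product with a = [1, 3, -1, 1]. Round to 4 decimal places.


Step 1: Compute ||x|| (intermediates to 6 decimals).
||x|| = sqrt(7.0305^2 + (-1.0613)^2 + (-1.5385)^2 + 7.2771^2) = 10.289677
Step 2: Project.
Since ||x|| > R, scale = R/||x|| = 3/10.289677 = 0.291554, proj(x) = scale * x
proj(x) = [2.04977, -0.309426, -0.448556, 2.121668]
Step 3: Dot product.
a^T * proj(x) = 1*2.04977 + 3*(-0.309426) - 1*(-0.448556) + 1*2.121668 = 3.6917


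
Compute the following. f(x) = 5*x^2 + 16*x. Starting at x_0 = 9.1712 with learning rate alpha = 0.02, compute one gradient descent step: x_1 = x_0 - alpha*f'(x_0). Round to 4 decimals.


We compute the gradient at x_0 and apply the update.
f'(x) = 10*x + 16
f'(9.1712) = 10*9.1712 + 16 = 107.712
x_1 = 9.1712 - 0.02*107.712 = 7.017


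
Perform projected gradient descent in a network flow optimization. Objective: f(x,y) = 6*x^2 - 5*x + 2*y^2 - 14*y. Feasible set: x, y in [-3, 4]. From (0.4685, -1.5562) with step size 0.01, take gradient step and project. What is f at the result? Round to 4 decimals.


Step 1: Compute gradient at (0.4685, -1.5562).
grad_x = 2*6*0.4685 - 5 = 0.622
grad_y = 2*2*-1.5562 - 14 = -20.2248
Step 2: Gradient step.
x_raw = 0.4685 - 0.01*0.622 = 0.4623
y_raw = -1.5562 - 0.01*-20.2248 = -1.354
Step 3: Project onto [-3, 4].
x_proj = clip(0.4623) = 0.4623
y_proj = clip(-1.354) = -1.354
Step 4: Evaluate f.
f(0.4623, -1.354) = 21.5925


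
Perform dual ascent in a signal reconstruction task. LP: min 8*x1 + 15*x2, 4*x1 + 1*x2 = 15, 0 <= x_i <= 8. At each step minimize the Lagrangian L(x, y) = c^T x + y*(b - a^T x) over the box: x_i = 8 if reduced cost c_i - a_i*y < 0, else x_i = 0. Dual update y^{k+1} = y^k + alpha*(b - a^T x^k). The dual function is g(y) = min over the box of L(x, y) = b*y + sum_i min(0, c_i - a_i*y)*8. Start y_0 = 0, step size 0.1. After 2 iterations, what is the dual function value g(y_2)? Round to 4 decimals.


Dual ascent for LP: min 8*x1 + 15*x2, 4*x1 + 1*x2 = 15, 0 <= x_i <= 8
Step 1: y^k = 0.0, reduced costs: (8.0, 15.0)
  x^k = (0.0, 0.0), subgradient = b - a^T x = 15.0
  y^{k+1} = 0.0 + 0.1*15.0 = 1.5
Step 2: y^k = 1.5, reduced costs: (2.0, 13.5)
  x^k = (0.0, 0.0), subgradient = b - a^T x = 15.0
  y^{k+1} = 1.5 + 0.1*15.0 = 3.0
Dual objective at y_2 = 3.0: reduced costs (-4.0, 12.0), box minimizer x = (8.0, 0.0)
g(y_2) = b*y + (c1 - a1*y)*x1 + (c2 - a2*y)*x2 = 15*3.0 + (-4.0)*8.0 + 12.0*0.0 = 45.0 - 32.0 + 0.0 = 13.0


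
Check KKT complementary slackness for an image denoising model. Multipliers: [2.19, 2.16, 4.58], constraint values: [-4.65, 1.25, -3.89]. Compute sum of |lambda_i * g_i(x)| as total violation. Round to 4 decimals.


KKT complementary slackness check:
lambda_1 * g_1 = 2.19 * -4.65 = -10.1835
lambda_2 * g_2 = 2.16 * 1.25 = 2.7
lambda_3 * g_3 = 4.58 * -3.89 = -17.8162
Total violation = 10.1835 + 2.7 + 17.8162 = 30.6997


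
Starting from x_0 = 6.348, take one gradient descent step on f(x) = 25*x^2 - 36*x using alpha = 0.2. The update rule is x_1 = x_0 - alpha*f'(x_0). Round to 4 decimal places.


We compute the gradient at x_0 and apply the update.
f'(x) = 50*x - 36
f'(6.348) = 50*6.348 - 36 = 281.4
x_1 = 6.348 - 0.2*281.4 = -49.932


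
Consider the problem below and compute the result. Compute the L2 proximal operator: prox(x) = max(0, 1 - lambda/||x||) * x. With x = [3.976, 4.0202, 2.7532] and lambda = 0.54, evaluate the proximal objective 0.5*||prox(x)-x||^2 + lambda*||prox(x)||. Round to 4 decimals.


Step 1: Compute ||x||.
||x|| = 6.2889
Step 2: Compute scaling factor.
scale = max(0, 1 - 0.54/6.2889) = 0.9141
Step 3: prox(x) = [3.6346, 3.675, 2.5168]
||prox(x)|| = 5.7489
Step 4: Proximal objective.
0.5*||prox-x||^2 = 0.1458
lambda*||prox|| = 3.1044
Total = 3.2502


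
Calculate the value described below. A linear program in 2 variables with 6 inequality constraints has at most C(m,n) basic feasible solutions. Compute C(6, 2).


Each vertex corresponds to some choice of n active constraints out of m, so the number of vertices is at most C(m, n) = m! / (n!(m-n)!).
m = 6, n = 2
Numerator: 6 * 5
Denominator: 2! = 2
C(6, 2) = 15


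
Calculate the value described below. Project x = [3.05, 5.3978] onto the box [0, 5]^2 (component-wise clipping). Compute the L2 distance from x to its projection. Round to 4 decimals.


Project each component onto [0, 5].
clip(3.05) = 3.05, clip(5.3978) = 5.0
Projection = [3.05, 5.0]
Squared diffs: [0.0, 0.1582]
Distance = sqrt(0.1582) = 0.3978


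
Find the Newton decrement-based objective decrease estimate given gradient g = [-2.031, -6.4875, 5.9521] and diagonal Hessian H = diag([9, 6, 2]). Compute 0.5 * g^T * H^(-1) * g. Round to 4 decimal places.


Step 1: H is diagonal, so H^(-1) * g = [-0.2257, -1.0813, 2.9761].
Step 2: g^T H^(-1) g = sum_i g_i^2 / H_ii
  = (-2.031)^2/9 + (-6.4875)^2/6 + (5.9521)^2/2
  = 0.4583 + 7.0146 + 17.7137 = 25.1867
Step 3: Objective decrease = 0.5 * g^T H^(-1) g = 12.5933


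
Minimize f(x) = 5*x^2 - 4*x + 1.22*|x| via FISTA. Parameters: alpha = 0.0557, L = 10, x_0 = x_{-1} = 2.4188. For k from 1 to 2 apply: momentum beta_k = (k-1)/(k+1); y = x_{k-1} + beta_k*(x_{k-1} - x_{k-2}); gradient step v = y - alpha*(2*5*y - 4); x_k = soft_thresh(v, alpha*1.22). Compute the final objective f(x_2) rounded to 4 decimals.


FISTA on f(x) = 5*x^2 - 4*x + 1.22*|x|
L = 10, alpha = 0.0557
Iteration 1: beta = 0.0, y = 2.4188 + 0.0*(2.4188 - 2.4188) = 2.4188
  grad(y) = 20.188, v = y - alpha*grad = 1.2943
  prox(v) = soft_thresh(1.2943, 0.068) = 1.2264
Iteration 2: beta = 0.3333, y = 1.2264 + 0.3333*(1.2264 - 2.4188) = 0.8289
  grad(y) = 4.289, v = y - alpha*grad = 0.59
  prox(v) = soft_thresh(0.59, 0.068) = 0.522
f(x_2) = 5*0.522^2 - 4*0.522 + 1.22*|0.522| = -0.0886


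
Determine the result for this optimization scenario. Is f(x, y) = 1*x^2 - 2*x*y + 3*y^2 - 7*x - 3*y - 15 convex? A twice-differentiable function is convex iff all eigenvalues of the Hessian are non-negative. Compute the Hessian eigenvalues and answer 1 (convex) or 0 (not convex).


The Hessian of f(x,y) = 1*x^2 - 2*x*y + 3*y^2 - 7*x - 3*y - 15 is:
H = [[2, -2], [-2, 6]]
Trace = 2 + 6 = 8
Determinant = 2*6 - (-2)^2 = 8
Discriminant = (8)^2 - 4*8 = 32.0
Eigenvalues: lambda_1 = 1.1716, lambda_2 = 6.8284
The function is convex.

1


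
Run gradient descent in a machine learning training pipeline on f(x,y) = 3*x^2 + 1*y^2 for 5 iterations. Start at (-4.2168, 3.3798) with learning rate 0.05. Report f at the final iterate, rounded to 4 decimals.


Gradient descent on f(x,y) = 3*x^2 + 1*y^2.
Starting point: (-4.2168, 3.3798), alpha = 0.05
Step 1: grad_x = 2*3*-4.2168 = -25.3008, grad_y = 2*1*3.3798 = 6.7596
  x_1 = -4.2168 - 0.05*-25.3008 = -2.9518
  y_1 = 3.3798 - 0.05*6.7596 = 3.0418
Step 2: grad_x = 2*3*-2.9518 = -17.7106, grad_y = 2*1*3.0418 = 6.0836
  x_2 = -2.9518 - 0.05*-17.7106 = -2.0662
  y_2 = 3.0418 - 0.05*6.0836 = 2.7376
Step 3: grad_x = 2*3*-2.0662 = -12.3974, grad_y = 2*1*2.7376 = 5.4753
  x_3 = -2.0662 - 0.05*-12.3974 = -1.4464
  y_3 = 2.7376 - 0.05*5.4753 = 2.4639
Step 4: grad_x = 2*3*-1.4464 = -8.6782, grad_y = 2*1*2.4639 = 4.9277
  x_4 = -1.4464 - 0.05*-8.6782 = -1.0125
  y_4 = 2.4639 - 0.05*4.9277 = 2.2175
Step 5: grad_x = 2*3*-1.0125 = -6.0747, grad_y = 2*1*2.2175 = 4.435
  x_5 = -1.0125 - 0.05*-6.0747 = -0.7087
  y_5 = 2.2175 - 0.05*4.435 = 1.9957
f(-0.7087, 1.9957) = 3*(-0.7087)^2 + 1*1.9957^2 = 5.4898


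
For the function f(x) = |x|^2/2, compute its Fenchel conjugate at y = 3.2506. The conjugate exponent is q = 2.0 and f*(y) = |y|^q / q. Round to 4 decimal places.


The conjugate exponent q satisfies 1/p + 1/q = 1.
p = 2, so q = 2/(2 - 1) = 2.0
|y|^q = 3.2506^2.0 = 10.5664
f*(3.2506) = 10.5664 / 2.0 = 5.2832


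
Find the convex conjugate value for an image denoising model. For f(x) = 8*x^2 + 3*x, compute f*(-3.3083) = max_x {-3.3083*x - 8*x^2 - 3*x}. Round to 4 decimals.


f*(y) = sup_x {y*x - a*x^2 - b*x} = sup_x {(y-b)*x - a*x^2}
FOC: (y - b) - 2a*x = 0 => x* = (y - b)/(2a)
x* = (-3.3083 - 3)/(2*8) = -0.3943
f*(-3.3083) = (y-b)^2/(4a) = (-3.3083 - 3)^2/(4*8)
= 39.7946/32 = 1.2436


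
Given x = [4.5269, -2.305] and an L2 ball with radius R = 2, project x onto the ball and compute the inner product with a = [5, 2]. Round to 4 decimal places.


Step 1: Compute ||x|| (intermediates to 6 decimals).
||x|| = sqrt(4.5269^2 + (-2.305)^2) = 5.079946
Step 2: Project.
Since ||x|| > R, scale = R/||x|| = 2/5.079946 = 0.393705, proj(x) = scale * x
proj(x) = [1.782263, -0.90749]
Step 3: Dot product.
a^T * proj(x) = 5*1.782263 + 2*(-0.90749) = 7.0963


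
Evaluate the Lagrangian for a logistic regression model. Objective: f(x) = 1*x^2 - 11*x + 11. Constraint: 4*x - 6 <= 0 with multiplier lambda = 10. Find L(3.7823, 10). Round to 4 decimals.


Step 1: Evaluate f(x).
f(3.7823) = 1*3.7823^2 - 11*3.7823 + 11 = -16.2995
Step 2: Evaluate g(x).
g(3.7823) = 4*3.7823 - 6 = 9.1292
Step 3: Compute Lagrangian.
L = -16.2995 + 10*9.1292 = 74.9925


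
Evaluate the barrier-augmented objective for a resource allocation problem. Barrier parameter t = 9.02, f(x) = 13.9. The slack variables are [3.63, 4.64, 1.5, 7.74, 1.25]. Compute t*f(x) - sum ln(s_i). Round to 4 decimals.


Step 1: Compute log-barrier.
ln values: [1.2892, 1.5347, 0.4055, 2.0464, 0.2231]
phi = -(1.2892 + 1.5347 + 0.4055 + 2.0464 + 0.2231) = -5.499
Step 2: Compute augmented objective.
t*f(x) = 9.02*13.9 = 125.378
Total = 125.378 - 5.499 = 119.879


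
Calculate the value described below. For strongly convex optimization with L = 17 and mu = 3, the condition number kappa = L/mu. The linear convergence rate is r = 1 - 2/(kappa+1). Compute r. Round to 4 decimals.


Step 1: Compute the condition number.
kappa = L/mu = 17/3 = 5.6667
Step 2: Compute the convergence rate.
r = 1 - 2/(kappa + 1) = 1 - 2*mu/(L + mu) = (L - mu)/(L + mu) = 14/20 = 0.7


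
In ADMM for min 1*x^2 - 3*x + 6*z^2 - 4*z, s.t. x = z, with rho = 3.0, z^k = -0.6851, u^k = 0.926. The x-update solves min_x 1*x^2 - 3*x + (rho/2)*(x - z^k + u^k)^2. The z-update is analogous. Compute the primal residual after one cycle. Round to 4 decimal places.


ADMM iteration with rho = 3.0, z^k = -0.6851, u^k = 0.926
Step 1: x-update.
Minimize 1*x^2 - 3*x + (3.0/2)*(x + 0.6851 + 0.926)^2
FOC: (2*1 + 3.0)*x = 3 + 3.0*(-0.6851 - 0.926)
x^{k+1} = -0.3667
Step 2: z-update.
Minimize 6*z^2 - 4*z + (3.0/2)*(-0.3667 - z + 0.926)^2
FOC: (2*6 + 3.0)*z = 4 + 3.0*(-0.3667 + 0.926)
z^{k+1} = 0.3785
Step 3: u-update.
u^{k+1} = 0.926 - 0.3667 - 0.3785 = 0.1808
Step 4: Primal residual = |-0.3667 - 0.3785| = 0.7452


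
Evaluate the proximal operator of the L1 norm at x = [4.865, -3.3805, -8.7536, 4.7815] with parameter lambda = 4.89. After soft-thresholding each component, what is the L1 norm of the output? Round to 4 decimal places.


Soft-thresholding with lambda = 4.89:
prox(4.865) = sign(4.865)*max(|4.865| - 4.89, 0) = 0.0
prox(-3.3805) = sign(-3.3805)*max(|-3.3805| - 4.89, 0) = 0.0
prox(-8.7536) = sign(-8.7536)*max(|-8.7536| - 4.89, 0) = -3.8636
prox(4.7815) = sign(4.7815)*max(|4.7815| - 4.89, 0) = 0.0
prox(x) = [0.0, 0.0, -3.8636, 0.0]
||prox(x)||_1 = 0.0 + 0.0 + 3.8636 + 0.0 = 3.8636


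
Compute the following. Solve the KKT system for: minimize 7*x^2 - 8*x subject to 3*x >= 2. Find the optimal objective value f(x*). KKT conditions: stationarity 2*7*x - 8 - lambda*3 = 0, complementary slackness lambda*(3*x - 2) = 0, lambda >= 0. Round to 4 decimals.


Step 1: Try lambda = 0 (constraint inactive).
x_unc = 8/(2*7) = 0.5714
Check: 3*0.5714 = 1.7142 < 2 -- violated!
Step 2: Constraint must be active: 3*x = 2
x* = 2/3 = 0.6667 (rounded; the exact value 2/3 is used below)
lambda = (2*7*(2/3) - 8)/3 = 0.4444
Step 3: Compute optimal value.
f(x*) = 7*(2/3)^2 - 8*(2/3) = -2.2222


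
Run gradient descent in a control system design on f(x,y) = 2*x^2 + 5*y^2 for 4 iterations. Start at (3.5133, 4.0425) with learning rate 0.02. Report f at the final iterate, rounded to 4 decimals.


Gradient descent on f(x,y) = 2*x^2 + 5*y^2.
Starting point: (3.5133, 4.0425), alpha = 0.02
Step 1: grad_x = 2*2*3.5133 = 14.0532, grad_y = 2*5*4.0425 = 40.425
  x_1 = 3.5133 - 0.02*14.0532 = 3.2322
  y_1 = 4.0425 - 0.02*40.425 = 3.234
Step 2: grad_x = 2*2*3.2322 = 12.9289, grad_y = 2*5*3.234 = 32.34
  x_2 = 3.2322 - 0.02*12.9289 = 2.9737
  y_2 = 3.234 - 0.02*32.34 = 2.5872
Step 3: grad_x = 2*2*2.9737 = 11.8946, grad_y = 2*5*2.5872 = 25.872
  x_3 = 2.9737 - 0.02*11.8946 = 2.7358
  y_3 = 2.5872 - 0.02*25.872 = 2.0698
Step 4: grad_x = 2*2*2.7358 = 10.9431, grad_y = 2*5*2.0698 = 20.6976
  x_4 = 2.7358 - 0.02*10.9431 = 2.5169
  y_4 = 2.0698 - 0.02*20.6976 = 1.6558
f(2.5169, 1.6558) = 2*2.5169^2 + 5*1.6558^2 = 26.3781


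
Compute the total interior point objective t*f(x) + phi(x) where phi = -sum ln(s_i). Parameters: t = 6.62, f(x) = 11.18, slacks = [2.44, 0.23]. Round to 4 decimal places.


Step 1: Compute log-barrier.
ln values: [0.892, -1.4697]
phi = -(0.892 - 1.4697) = 0.5777
Step 2: Compute augmented objective.
t*f(x) = 6.62*11.18 = 74.0116
Total = 74.0116 + 0.5777 = 74.5893


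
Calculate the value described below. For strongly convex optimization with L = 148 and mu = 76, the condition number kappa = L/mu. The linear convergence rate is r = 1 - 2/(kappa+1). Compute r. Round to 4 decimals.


Step 1: Compute the condition number.
kappa = L/mu = 148/76 = 1.9474
Step 2: Compute the convergence rate.
r = 1 - 2/(kappa + 1) = 1 - 2*mu/(L + mu) = (L - mu)/(L + mu) = 72/224 = 0.3214


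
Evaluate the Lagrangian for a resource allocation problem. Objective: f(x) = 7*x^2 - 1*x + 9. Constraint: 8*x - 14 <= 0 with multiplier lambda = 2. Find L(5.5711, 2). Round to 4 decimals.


Step 1: Evaluate f(x).
f(5.5711) = 7*5.5711^2 - 1*5.5711 + 9 = 220.689
Step 2: Evaluate g(x).
g(5.5711) = 8*5.5711 - 14 = 30.5688
Step 3: Compute Lagrangian.
L = 220.689 + 2*30.5688 = 281.8266
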